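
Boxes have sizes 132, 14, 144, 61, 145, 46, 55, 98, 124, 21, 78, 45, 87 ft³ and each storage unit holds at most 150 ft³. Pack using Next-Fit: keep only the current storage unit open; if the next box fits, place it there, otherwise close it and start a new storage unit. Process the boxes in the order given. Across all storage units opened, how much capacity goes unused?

132 ft³ → storage unit 1 (remaining 18 ft³)
14 ft³ → storage unit 1 (remaining 4 ft³)
144 ft³ → storage unit 2 (remaining 6 ft³)
61 ft³ → storage unit 3 (remaining 89 ft³)
145 ft³ → storage unit 4 (remaining 5 ft³)
46 ft³ → storage unit 5 (remaining 104 ft³)
55 ft³ → storage unit 5 (remaining 49 ft³)
98 ft³ → storage unit 6 (remaining 52 ft³)
124 ft³ → storage unit 7 (remaining 26 ft³)
21 ft³ → storage unit 7 (remaining 5 ft³)
78 ft³ → storage unit 8 (remaining 72 ft³)
45 ft³ → storage unit 8 (remaining 27 ft³)
87 ft³ → storage unit 9 (remaining 63 ft³)
9 storage units × 150 ft³ = 1350 ft³; used 1050 ft³; unused 300 ft³.

300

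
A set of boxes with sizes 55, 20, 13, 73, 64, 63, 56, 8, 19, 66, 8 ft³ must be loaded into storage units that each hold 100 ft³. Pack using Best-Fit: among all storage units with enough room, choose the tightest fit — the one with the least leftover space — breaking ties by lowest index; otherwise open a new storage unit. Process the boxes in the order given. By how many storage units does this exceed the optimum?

Best-Fit: [55,20,13,8] [73,19,8] [64] [63] [56] [66] → 6 storage units.
6 boxes exceed 50 ft³ (half the capacity), and no two of those can share a storage unit, so at least 6 storage units are needed.
So 6 is already optimal.

0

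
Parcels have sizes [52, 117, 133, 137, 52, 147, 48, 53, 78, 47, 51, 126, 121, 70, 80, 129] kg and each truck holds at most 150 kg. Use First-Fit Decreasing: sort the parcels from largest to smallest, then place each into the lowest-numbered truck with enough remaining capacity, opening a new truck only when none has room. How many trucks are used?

Sorted descending: 147, 137, 133, 129, 126, 121, 117, 80, 78, 70, 53, 52, 52, 51, 48, 47.
147 kg → truck 1 (remaining 3 kg)
137 kg → truck 2 (remaining 13 kg)
133 kg → truck 3 (remaining 17 kg)
129 kg → truck 4 (remaining 21 kg)
126 kg → truck 5 (remaining 24 kg)
121 kg → truck 6 (remaining 29 kg)
117 kg → truck 7 (remaining 33 kg)
80 kg → truck 8 (remaining 70 kg)
78 kg → truck 9 (remaining 72 kg)
70 kg → truck 8 (remaining 0 kg)
53 kg → truck 9 (remaining 19 kg)
52 kg → truck 10 (remaining 98 kg)
52 kg → truck 10 (remaining 46 kg)
51 kg → truck 11 (remaining 99 kg)
48 kg → truck 11 (remaining 51 kg)
47 kg → truck 11 (remaining 4 kg)
Final trucks: [147] [137] [133] [129] [126] [121] [117] [80,70] [78,53] [52,52] [51,48,47].

11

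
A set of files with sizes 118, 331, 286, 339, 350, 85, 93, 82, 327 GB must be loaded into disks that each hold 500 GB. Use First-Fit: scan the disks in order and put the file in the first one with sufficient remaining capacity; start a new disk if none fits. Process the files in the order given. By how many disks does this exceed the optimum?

First-Fit: [118,331] [286,85,93] [339,82] [350] [327] → 5 disks.
Total size 2011 GB; any packing needs at least ⌈2011/500⌉ = 5 disks.
So 5 is already optimal.

0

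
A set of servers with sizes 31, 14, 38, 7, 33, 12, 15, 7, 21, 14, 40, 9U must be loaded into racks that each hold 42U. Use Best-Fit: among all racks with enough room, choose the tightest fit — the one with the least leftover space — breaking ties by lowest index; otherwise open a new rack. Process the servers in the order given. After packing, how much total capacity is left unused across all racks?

53

Put 31U in rack 1; 11U remain.
Put 14U in rack 2; 28U remain.
Put 38U in rack 3; 4U remain.
Put 7U in rack 1; 4U remain.
Put 33U in rack 4; 9U remain.
Put 12U in rack 2; 16U remain.
Put 15U in rack 2; 1U remain.
Put 7U in rack 4; 2U remain.
Put 21U in rack 5; 21U remain.
Put 14U in rack 5; 7U remain.
Put 40U in rack 6; 2U remain.
Put 9U in rack 7; 33U remain.
7 racks × 42U = 294U; used 241U; unused 53U.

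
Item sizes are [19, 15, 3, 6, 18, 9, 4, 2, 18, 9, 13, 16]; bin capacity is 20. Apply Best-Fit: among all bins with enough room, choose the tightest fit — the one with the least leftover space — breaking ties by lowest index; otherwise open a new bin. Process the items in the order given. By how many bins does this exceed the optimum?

1

Best-Fit: [19] [15,3,2] [6,9,4] [18] [18] [9] [13] [16] → 8 bins.
Total size 132; any packing needs at least ⌈132/20⌉ = 7 bins.
An optimal packing achieves that bound: [19] [18,2] [18] [16,4] [15,3] [13,6] [9,9] → 7 bins.
Excess: 8 − 7 = 1.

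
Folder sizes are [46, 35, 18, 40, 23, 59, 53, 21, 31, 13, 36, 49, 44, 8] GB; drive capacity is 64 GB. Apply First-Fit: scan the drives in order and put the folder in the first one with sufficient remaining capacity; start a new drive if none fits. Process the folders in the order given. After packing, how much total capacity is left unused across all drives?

46 GB → drive 1 (remaining 18 GB)
35 GB → drive 2 (remaining 29 GB)
18 GB → drive 1 (remaining 0 GB)
40 GB → drive 3 (remaining 24 GB)
23 GB → drive 2 (remaining 6 GB)
59 GB → drive 4 (remaining 5 GB)
53 GB → drive 5 (remaining 11 GB)
21 GB → drive 3 (remaining 3 GB)
31 GB → drive 6 (remaining 33 GB)
13 GB → drive 6 (remaining 20 GB)
36 GB → drive 7 (remaining 28 GB)
49 GB → drive 8 (remaining 15 GB)
44 GB → drive 9 (remaining 20 GB)
8 GB → drive 5 (remaining 3 GB)
9 drives × 64 GB = 576 GB; used 476 GB; unused 100 GB.

100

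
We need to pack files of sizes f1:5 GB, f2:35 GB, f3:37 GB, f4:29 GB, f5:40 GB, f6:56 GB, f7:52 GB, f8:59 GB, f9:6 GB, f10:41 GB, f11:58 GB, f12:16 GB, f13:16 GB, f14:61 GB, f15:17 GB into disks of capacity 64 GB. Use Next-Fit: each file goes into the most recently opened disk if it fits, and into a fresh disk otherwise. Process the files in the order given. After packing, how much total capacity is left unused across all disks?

disk 1: place f1 (5 GB), 59 GB left
disk 1: place f2 (35 GB), 24 GB left
disk 2: place f3 (37 GB), 27 GB left
disk 3: place f4 (29 GB), 35 GB left
disk 4: place f5 (40 GB), 24 GB left
disk 5: place f6 (56 GB), 8 GB left
disk 6: place f7 (52 GB), 12 GB left
disk 7: place f8 (59 GB), 5 GB left
disk 8: place f9 (6 GB), 58 GB left
disk 8: place f10 (41 GB), 17 GB left
disk 9: place f11 (58 GB), 6 GB left
disk 10: place f12 (16 GB), 48 GB left
disk 10: place f13 (16 GB), 32 GB left
disk 11: place f14 (61 GB), 3 GB left
disk 12: place f15 (17 GB), 47 GB left
12 disks × 64 GB = 768 GB; used 528 GB; unused 240 GB.

240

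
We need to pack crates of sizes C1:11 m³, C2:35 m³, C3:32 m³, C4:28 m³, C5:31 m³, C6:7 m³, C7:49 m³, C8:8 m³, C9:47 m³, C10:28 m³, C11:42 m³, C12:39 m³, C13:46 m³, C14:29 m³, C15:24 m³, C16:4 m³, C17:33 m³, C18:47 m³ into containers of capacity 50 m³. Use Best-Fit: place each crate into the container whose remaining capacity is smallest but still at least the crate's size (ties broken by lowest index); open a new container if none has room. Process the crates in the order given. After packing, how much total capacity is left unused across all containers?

C1 (11 m³) → container 1 (remaining 39 m³)
C2 (35 m³) → container 1 (remaining 4 m³)
C3 (32 m³) → container 2 (remaining 18 m³)
C4 (28 m³) → container 3 (remaining 22 m³)
C5 (31 m³) → container 4 (remaining 19 m³)
C6 (7 m³) → container 2 (remaining 11 m³)
C7 (49 m³) → container 5 (remaining 1 m³)
C8 (8 m³) → container 2 (remaining 3 m³)
C9 (47 m³) → container 6 (remaining 3 m³)
C10 (28 m³) → container 7 (remaining 22 m³)
C11 (42 m³) → container 8 (remaining 8 m³)
C12 (39 m³) → container 9 (remaining 11 m³)
C13 (46 m³) → container 10 (remaining 4 m³)
C14 (29 m³) → container 11 (remaining 21 m³)
C15 (24 m³) → container 12 (remaining 26 m³)
C16 (4 m³) → container 1 (remaining 0 m³)
C17 (33 m³) → container 13 (remaining 17 m³)
C18 (47 m³) → container 14 (remaining 3 m³)
14 containers × 50 m³ = 700 m³; used 540 m³; unused 160 m³.

160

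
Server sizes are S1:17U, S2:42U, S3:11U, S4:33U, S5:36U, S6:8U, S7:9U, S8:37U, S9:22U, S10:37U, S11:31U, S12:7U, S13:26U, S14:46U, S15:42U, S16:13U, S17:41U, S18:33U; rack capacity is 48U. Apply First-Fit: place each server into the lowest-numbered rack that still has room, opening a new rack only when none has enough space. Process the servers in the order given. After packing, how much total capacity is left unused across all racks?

85

Put S1 (17U) in rack 1; 31U remain.
Put S2 (42U) in rack 2; 6U remain.
Put S3 (11U) in rack 1; 20U remain.
Put S4 (33U) in rack 3; 15U remain.
Put S5 (36U) in rack 4; 12U remain.
Put S6 (8U) in rack 1; 12U remain.
Put S7 (9U) in rack 1; 3U remain.
Put S8 (37U) in rack 5; 11U remain.
Put S9 (22U) in rack 6; 26U remain.
Put S10 (37U) in rack 7; 11U remain.
Put S11 (31U) in rack 8; 17U remain.
Put S12 (7U) in rack 3; 8U remain.
Put S13 (26U) in rack 6; 0U remain.
Put S14 (46U) in rack 9; 2U remain.
Put S15 (42U) in rack 10; 6U remain.
Put S16 (13U) in rack 8; 4U remain.
Put S17 (41U) in rack 11; 7U remain.
Put S18 (33U) in rack 12; 15U remain.
12 racks × 48U = 576U; used 491U; unused 85U.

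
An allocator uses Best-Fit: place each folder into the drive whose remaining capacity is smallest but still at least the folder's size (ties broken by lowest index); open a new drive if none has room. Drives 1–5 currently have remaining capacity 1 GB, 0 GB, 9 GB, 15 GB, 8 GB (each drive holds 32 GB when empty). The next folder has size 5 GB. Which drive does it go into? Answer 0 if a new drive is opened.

Drives with room: drive 3 (9 GB), drive 4 (15 GB), drive 5 (8 GB).
Tightest fit is drive 5 with 8 GB free.

5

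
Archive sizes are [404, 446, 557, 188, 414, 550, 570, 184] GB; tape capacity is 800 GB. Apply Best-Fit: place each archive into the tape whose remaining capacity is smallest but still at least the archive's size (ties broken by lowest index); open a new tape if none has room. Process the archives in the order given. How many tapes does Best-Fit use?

6

tape 1: place 404 GB, 396 GB left
tape 2: place 446 GB, 354 GB left
tape 3: place 557 GB, 243 GB left
tape 3: place 188 GB, 55 GB left
tape 4: place 414 GB, 386 GB left
tape 5: place 550 GB, 250 GB left
tape 6: place 570 GB, 230 GB left
tape 6: place 184 GB, 46 GB left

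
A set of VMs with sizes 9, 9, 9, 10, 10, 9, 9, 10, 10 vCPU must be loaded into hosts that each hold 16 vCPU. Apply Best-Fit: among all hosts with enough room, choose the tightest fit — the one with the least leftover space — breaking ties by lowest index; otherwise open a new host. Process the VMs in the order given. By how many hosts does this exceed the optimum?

Best-Fit: [9] [9] [9] [10] [10] [9] [9] [10] [10] → 9 hosts.
9 VMs exceed 8 vCPU (half the capacity), and no two of those can share a host, so at least 9 hosts are needed.
So 9 is already optimal.

0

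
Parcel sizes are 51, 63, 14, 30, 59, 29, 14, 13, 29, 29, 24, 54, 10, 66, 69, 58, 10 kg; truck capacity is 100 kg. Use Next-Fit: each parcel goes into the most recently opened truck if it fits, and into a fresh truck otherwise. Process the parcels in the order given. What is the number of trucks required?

51 kg → truck 1 (remaining 49 kg)
63 kg → truck 2 (remaining 37 kg)
14 kg → truck 2 (remaining 23 kg)
30 kg → truck 3 (remaining 70 kg)
59 kg → truck 3 (remaining 11 kg)
29 kg → truck 4 (remaining 71 kg)
14 kg → truck 4 (remaining 57 kg)
13 kg → truck 4 (remaining 44 kg)
29 kg → truck 4 (remaining 15 kg)
29 kg → truck 5 (remaining 71 kg)
24 kg → truck 5 (remaining 47 kg)
54 kg → truck 6 (remaining 46 kg)
10 kg → truck 6 (remaining 36 kg)
66 kg → truck 7 (remaining 34 kg)
69 kg → truck 8 (remaining 31 kg)
58 kg → truck 9 (remaining 42 kg)
10 kg → truck 9 (remaining 32 kg)
Final trucks: [51] [63,14] [30,59] [29,14,13,29] [29,24] [54,10] [66] [69] [58,10].

9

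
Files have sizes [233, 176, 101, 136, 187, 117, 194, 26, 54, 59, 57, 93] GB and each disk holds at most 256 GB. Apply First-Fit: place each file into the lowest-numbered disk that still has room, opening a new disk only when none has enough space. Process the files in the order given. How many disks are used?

7 disks

233 GB → disk 1 (remaining 23 GB)
176 GB → disk 2 (remaining 80 GB)
101 GB → disk 3 (remaining 155 GB)
136 GB → disk 3 (remaining 19 GB)
187 GB → disk 4 (remaining 69 GB)
117 GB → disk 5 (remaining 139 GB)
194 GB → disk 6 (remaining 62 GB)
26 GB → disk 2 (remaining 54 GB)
54 GB → disk 2 (remaining 0 GB)
59 GB → disk 4 (remaining 10 GB)
57 GB → disk 5 (remaining 82 GB)
93 GB → disk 7 (remaining 163 GB)
Final disks: [233] [176,26,54] [101,136] [187,59] [117,57] [194] [93].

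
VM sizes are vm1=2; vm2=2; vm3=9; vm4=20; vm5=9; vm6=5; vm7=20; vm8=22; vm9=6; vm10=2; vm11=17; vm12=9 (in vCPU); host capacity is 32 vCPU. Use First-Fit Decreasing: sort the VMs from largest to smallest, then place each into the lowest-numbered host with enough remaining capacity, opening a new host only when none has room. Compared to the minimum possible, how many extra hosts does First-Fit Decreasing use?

0

First-Fit Decreasing: [22,9] [20,9,2] [20,9,2] [17,6,5,2] → 4 hosts.
Total size 123 vCPU; any packing needs at least ⌈123/32⌉ = 4 hosts.
So 4 is already optimal.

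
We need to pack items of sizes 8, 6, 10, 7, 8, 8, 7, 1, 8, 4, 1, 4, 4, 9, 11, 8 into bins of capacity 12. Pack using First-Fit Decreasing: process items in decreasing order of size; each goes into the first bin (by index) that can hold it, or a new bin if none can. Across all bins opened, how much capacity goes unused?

28

Sorted descending: 11, 10, 9, 8, 8, 8, 8, 8, 7, 7, 6, 4, 4, 4, 1, 1.
11 → bin 1 (remaining 1)
10 → bin 2 (remaining 2)
9 → bin 3 (remaining 3)
8 → bin 4 (remaining 4)
8 → bin 5 (remaining 4)
8 → bin 6 (remaining 4)
8 → bin 7 (remaining 4)
8 → bin 8 (remaining 4)
7 → bin 9 (remaining 5)
7 → bin 10 (remaining 5)
6 → bin 11 (remaining 6)
4 → bin 4 (remaining 0)
4 → bin 5 (remaining 0)
4 → bin 6 (remaining 0)
1 → bin 1 (remaining 0)
1 → bin 2 (remaining 1)
11 bins × 12 = 132; used 104; unused 28.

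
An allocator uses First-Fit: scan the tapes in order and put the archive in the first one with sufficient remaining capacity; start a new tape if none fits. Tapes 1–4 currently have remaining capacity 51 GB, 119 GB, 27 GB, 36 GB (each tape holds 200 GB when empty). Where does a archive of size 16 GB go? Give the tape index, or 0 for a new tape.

1

Tapes with room: tape 1 (51 GB), tape 2 (119 GB), tape 3 (27 GB), tape 4 (36 GB).
The first with room is tape 1.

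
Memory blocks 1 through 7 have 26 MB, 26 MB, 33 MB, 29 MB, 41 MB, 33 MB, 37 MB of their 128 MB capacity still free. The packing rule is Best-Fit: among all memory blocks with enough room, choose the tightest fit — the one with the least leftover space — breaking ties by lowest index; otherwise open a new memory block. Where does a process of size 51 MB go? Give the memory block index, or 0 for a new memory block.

0

No memory block has ≥ 51 MB free, so a new memory block is opened.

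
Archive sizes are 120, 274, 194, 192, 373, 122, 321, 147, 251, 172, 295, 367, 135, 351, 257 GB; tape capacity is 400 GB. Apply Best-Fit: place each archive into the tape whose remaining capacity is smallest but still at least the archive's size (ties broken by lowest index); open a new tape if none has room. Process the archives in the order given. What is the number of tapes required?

11 tapes

Put 120 GB in tape 1; 280 GB remain.
Put 274 GB in tape 1; 6 GB remain.
Put 194 GB in tape 2; 206 GB remain.
Put 192 GB in tape 2; 14 GB remain.
Put 373 GB in tape 3; 27 GB remain.
Put 122 GB in tape 4; 278 GB remain.
Put 321 GB in tape 5; 79 GB remain.
Put 147 GB in tape 4; 131 GB remain.
Put 251 GB in tape 6; 149 GB remain.
Put 172 GB in tape 7; 228 GB remain.
Put 295 GB in tape 8; 105 GB remain.
Put 367 GB in tape 9; 33 GB remain.
Put 135 GB in tape 6; 14 GB remain.
Put 351 GB in tape 10; 49 GB remain.
Put 257 GB in tape 11; 143 GB remain.
Final tapes: [120,274] [194,192] [373] [122,147] [321] [251,135] [172] [295] [367] [351] [257].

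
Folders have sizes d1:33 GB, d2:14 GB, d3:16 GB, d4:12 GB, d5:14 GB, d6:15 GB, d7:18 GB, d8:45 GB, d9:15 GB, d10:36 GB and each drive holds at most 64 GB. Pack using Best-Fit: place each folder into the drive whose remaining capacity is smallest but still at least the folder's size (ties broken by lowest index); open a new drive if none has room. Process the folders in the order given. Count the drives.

4

Put d1 (33 GB) in drive 1; 31 GB remain.
Put d2 (14 GB) in drive 1; 17 GB remain.
Put d3 (16 GB) in drive 1; 1 GB remain.
Put d4 (12 GB) in drive 2; 52 GB remain.
Put d5 (14 GB) in drive 2; 38 GB remain.
Put d6 (15 GB) in drive 2; 23 GB remain.
Put d7 (18 GB) in drive 2; 5 GB remain.
Put d8 (45 GB) in drive 3; 19 GB remain.
Put d9 (15 GB) in drive 3; 4 GB remain.
Put d10 (36 GB) in drive 4; 28 GB remain.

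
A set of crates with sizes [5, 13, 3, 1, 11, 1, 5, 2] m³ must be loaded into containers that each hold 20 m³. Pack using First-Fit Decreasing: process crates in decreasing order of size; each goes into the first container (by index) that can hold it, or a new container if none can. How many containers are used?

Sorted descending: 13, 11, 5, 5, 3, 2, 1, 1.
container 1: place 13 m³, 7 m³ left
container 2: place 11 m³, 9 m³ left
container 1: place 5 m³, 2 m³ left
container 2: place 5 m³, 4 m³ left
container 2: place 3 m³, 1 m³ left
container 1: place 2 m³, 0 m³ left
container 2: place 1 m³, 0 m³ left
container 3: place 1 m³, 19 m³ left
Final containers: [13,5,2] [11,5,3,1] [1].

3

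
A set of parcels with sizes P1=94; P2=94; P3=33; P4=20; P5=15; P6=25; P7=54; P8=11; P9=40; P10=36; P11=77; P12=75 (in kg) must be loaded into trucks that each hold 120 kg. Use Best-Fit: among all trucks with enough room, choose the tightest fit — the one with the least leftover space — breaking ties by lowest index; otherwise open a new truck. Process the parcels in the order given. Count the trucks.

6 trucks

P1 (94 kg) → truck 1 (remaining 26 kg)
P2 (94 kg) → truck 2 (remaining 26 kg)
P3 (33 kg) → truck 3 (remaining 87 kg)
P4 (20 kg) → truck 1 (remaining 6 kg)
P5 (15 kg) → truck 2 (remaining 11 kg)
P6 (25 kg) → truck 3 (remaining 62 kg)
P7 (54 kg) → truck 3 (remaining 8 kg)
P8 (11 kg) → truck 2 (remaining 0 kg)
P9 (40 kg) → truck 4 (remaining 80 kg)
P10 (36 kg) → truck 4 (remaining 44 kg)
P11 (77 kg) → truck 5 (remaining 43 kg)
P12 (75 kg) → truck 6 (remaining 45 kg)
Final trucks: [94,20] [94,15,11] [33,25,54] [40,36] [77] [75].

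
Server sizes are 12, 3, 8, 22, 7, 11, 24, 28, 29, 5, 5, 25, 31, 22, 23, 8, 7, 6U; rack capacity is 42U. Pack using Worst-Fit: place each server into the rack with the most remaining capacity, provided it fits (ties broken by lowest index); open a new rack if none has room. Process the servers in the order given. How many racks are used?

12U → rack 1 (remaining 30U)
3U → rack 1 (remaining 27U)
8U → rack 1 (remaining 19U)
22U → rack 2 (remaining 20U)
7U → rack 2 (remaining 13U)
11U → rack 1 (remaining 8U)
24U → rack 3 (remaining 18U)
28U → rack 4 (remaining 14U)
29U → rack 5 (remaining 13U)
5U → rack 3 (remaining 13U)
5U → rack 4 (remaining 9U)
25U → rack 6 (remaining 17U)
31U → rack 7 (remaining 11U)
22U → rack 8 (remaining 20U)
23U → rack 9 (remaining 19U)
8U → rack 8 (remaining 12U)
7U → rack 9 (remaining 12U)
6U → rack 6 (remaining 11U)

9 racks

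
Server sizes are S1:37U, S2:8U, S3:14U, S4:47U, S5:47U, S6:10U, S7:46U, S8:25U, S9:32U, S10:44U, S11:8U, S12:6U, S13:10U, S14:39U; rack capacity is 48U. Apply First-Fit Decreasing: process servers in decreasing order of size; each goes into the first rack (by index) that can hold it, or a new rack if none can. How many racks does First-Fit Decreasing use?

9 racks

Sorted descending: 47, 47, 46, 44, 39, 37, 32, 25, 14, 10, 10, 8, 8, 6.
Put 47U in rack 1; 1U remain.
Put 47U in rack 2; 1U remain.
Put 46U in rack 3; 2U remain.
Put 44U in rack 4; 4U remain.
Put 39U in rack 5; 9U remain.
Put 37U in rack 6; 11U remain.
Put 32U in rack 7; 16U remain.
Put 25U in rack 8; 23U remain.
Put 14U in rack 7; 2U remain.
Put 10U in rack 6; 1U remain.
Put 10U in rack 8; 13U remain.
Put 8U in rack 5; 1U remain.
Put 8U in rack 8; 5U remain.
Put 6U in rack 9; 42U remain.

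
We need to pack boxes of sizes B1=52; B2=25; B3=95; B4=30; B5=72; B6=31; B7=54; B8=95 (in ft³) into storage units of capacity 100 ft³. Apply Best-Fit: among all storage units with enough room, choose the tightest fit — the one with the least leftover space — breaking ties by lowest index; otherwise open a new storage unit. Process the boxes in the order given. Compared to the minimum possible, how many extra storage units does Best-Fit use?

1

Best-Fit: [52,25] [95] [30,31] [72] [54] [95] → 6 storage units.
Total size 454 ft³; any packing needs at least ⌈454/100⌉ = 5 storage units.
An optimal packing achieves that bound: [95] [95] [72,25] [54,31] [52,30] → 5 storage units.
Excess: 6 − 5 = 1.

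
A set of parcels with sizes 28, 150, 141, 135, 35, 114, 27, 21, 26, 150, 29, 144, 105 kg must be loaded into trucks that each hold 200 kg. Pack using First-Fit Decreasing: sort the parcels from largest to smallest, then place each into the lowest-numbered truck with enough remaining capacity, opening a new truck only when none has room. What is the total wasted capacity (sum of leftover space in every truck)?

Sorted descending: 150, 150, 144, 141, 135, 114, 105, 35, 29, 28, 27, 26, 21.
Put 150 kg in truck 1; 50 kg remain.
Put 150 kg in truck 2; 50 kg remain.
Put 144 kg in truck 3; 56 kg remain.
Put 141 kg in truck 4; 59 kg remain.
Put 135 kg in truck 5; 65 kg remain.
Put 114 kg in truck 6; 86 kg remain.
Put 105 kg in truck 7; 95 kg remain.
Put 35 kg in truck 1; 15 kg remain.
Put 29 kg in truck 2; 21 kg remain.
Put 28 kg in truck 3; 28 kg remain.
Put 27 kg in truck 3; 1 kg remain.
Put 26 kg in truck 4; 33 kg remain.
Put 21 kg in truck 2; 0 kg remain.
7 trucks × 200 kg = 1400 kg; used 1105 kg; unused 295 kg.

295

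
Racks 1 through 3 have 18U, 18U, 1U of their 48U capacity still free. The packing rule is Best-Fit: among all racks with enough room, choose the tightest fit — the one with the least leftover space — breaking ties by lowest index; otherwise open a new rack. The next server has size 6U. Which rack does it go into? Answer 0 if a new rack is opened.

Racks with room: rack 1 (18U), rack 2 (18U).
Tightest fit is rack 1 with 18U free.

1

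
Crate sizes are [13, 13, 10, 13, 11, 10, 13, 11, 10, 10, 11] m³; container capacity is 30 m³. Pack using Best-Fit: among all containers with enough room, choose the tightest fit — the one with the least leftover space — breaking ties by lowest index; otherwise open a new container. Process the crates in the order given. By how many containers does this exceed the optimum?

1

Best-Fit: [13,13] [10,13] [11,10] [13,11] [10,10] [11] → 6 containers.
Total size 125 m³; any packing needs at least ⌈125/30⌉ = 5 containers.
An optimal packing achieves that bound: [13,13] [13,13] [11,11] [11,10] [10,10,10] → 5 containers.
Excess: 6 − 5 = 1.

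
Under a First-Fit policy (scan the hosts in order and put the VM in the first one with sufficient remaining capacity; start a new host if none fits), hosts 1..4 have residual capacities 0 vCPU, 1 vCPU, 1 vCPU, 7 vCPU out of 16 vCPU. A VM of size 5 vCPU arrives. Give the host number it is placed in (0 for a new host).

4

Hosts with room: host 4 (7 vCPU).
The first with room is host 4.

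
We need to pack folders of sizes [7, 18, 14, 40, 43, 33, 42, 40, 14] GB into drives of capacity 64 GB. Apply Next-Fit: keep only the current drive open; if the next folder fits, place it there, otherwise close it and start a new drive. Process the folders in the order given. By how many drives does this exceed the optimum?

Next-Fit: [7,18,14] [40] [43] [33] [42] [40,14] → 6 drives.
5 folders exceed 32 GB (half the capacity), and no two of those can share a drive, so at least 5 drives are needed.
An optimal packing achieves that bound: [43,18] [42,14,7] [40,14] [40] [33] → 5 drives.
Excess: 6 − 5 = 1.

1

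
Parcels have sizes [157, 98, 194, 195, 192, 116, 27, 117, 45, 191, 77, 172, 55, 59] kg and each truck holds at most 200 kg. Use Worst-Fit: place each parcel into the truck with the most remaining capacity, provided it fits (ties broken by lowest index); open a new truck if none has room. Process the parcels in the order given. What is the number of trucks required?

truck 1: place 157 kg, 43 kg left
truck 2: place 98 kg, 102 kg left
truck 3: place 194 kg, 6 kg left
truck 4: place 195 kg, 5 kg left
truck 5: place 192 kg, 8 kg left
truck 6: place 116 kg, 84 kg left
truck 2: place 27 kg, 75 kg left
truck 7: place 117 kg, 83 kg left
truck 6: place 45 kg, 39 kg left
truck 8: place 191 kg, 9 kg left
truck 7: place 77 kg, 6 kg left
truck 9: place 172 kg, 28 kg left
truck 2: place 55 kg, 20 kg left
truck 10: place 59 kg, 141 kg left
Final trucks: [157] [98,27,55] [194] [195] [192] [116,45] [117,77] [191] [172] [59].

10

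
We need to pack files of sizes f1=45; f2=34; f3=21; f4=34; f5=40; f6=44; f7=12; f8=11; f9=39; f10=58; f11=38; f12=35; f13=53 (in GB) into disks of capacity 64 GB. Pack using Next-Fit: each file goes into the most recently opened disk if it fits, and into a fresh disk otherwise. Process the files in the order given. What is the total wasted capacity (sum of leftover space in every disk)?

disk 1: place f1 (45 GB), 19 GB left
disk 2: place f2 (34 GB), 30 GB left
disk 2: place f3 (21 GB), 9 GB left
disk 3: place f4 (34 GB), 30 GB left
disk 4: place f5 (40 GB), 24 GB left
disk 5: place f6 (44 GB), 20 GB left
disk 5: place f7 (12 GB), 8 GB left
disk 6: place f8 (11 GB), 53 GB left
disk 6: place f9 (39 GB), 14 GB left
disk 7: place f10 (58 GB), 6 GB left
disk 8: place f11 (38 GB), 26 GB left
disk 9: place f12 (35 GB), 29 GB left
disk 10: place f13 (53 GB), 11 GB left
10 disks × 64 GB = 640 GB; used 464 GB; unused 176 GB.

176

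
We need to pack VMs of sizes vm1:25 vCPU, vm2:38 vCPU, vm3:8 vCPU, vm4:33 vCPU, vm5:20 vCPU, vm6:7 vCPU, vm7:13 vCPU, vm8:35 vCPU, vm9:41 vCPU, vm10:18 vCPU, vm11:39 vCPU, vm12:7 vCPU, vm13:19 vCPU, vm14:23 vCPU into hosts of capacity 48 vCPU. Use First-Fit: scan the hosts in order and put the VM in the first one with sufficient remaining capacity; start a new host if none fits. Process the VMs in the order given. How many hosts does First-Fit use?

8 hosts

Put vm1 (25 vCPU) in host 1; 23 vCPU remain.
Put vm2 (38 vCPU) in host 2; 10 vCPU remain.
Put vm3 (8 vCPU) in host 1; 15 vCPU remain.
Put vm4 (33 vCPU) in host 3; 15 vCPU remain.
Put vm5 (20 vCPU) in host 4; 28 vCPU remain.
Put vm6 (7 vCPU) in host 1; 8 vCPU remain.
Put vm7 (13 vCPU) in host 3; 2 vCPU remain.
Put vm8 (35 vCPU) in host 5; 13 vCPU remain.
Put vm9 (41 vCPU) in host 6; 7 vCPU remain.
Put vm10 (18 vCPU) in host 4; 10 vCPU remain.
Put vm11 (39 vCPU) in host 7; 9 vCPU remain.
Put vm12 (7 vCPU) in host 1; 1 vCPU remain.
Put vm13 (19 vCPU) in host 8; 29 vCPU remain.
Put vm14 (23 vCPU) in host 8; 6 vCPU remain.
Final hosts: [25,8,7,7] [38] [33,13] [20,18] [35] [41] [39] [19,23].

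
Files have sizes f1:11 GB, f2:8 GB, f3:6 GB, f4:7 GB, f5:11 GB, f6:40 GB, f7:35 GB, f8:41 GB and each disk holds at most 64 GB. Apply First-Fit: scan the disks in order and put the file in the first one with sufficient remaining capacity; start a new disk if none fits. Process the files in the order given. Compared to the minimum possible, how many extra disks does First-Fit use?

1

First-Fit: [11,8,6,7,11] [40] [35] [41] → 4 disks.
Total size 159 GB; any packing needs at least ⌈159/64⌉ = 3 disks.
An optimal packing achieves that bound: [41,11,11] [40,8,7,6] [35] → 3 disks.
Excess: 4 − 3 = 1.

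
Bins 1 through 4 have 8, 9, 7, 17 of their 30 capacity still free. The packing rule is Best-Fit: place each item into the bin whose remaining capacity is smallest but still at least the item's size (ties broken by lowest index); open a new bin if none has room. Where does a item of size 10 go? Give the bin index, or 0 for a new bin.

4

Bins with room: bin 4 (17).
Tightest fit is bin 4 with 17 free.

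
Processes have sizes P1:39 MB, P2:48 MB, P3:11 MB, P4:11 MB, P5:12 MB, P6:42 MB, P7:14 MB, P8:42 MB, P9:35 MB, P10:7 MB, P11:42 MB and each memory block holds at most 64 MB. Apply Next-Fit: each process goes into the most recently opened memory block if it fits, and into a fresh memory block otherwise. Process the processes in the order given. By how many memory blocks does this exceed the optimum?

Next-Fit: [39] [48,11] [11,12] [42,14] [42] [35,7] [42] → 7 memory blocks.
6 processes exceed 32 MB (half the capacity), and no two of those can share a memory block, so at least 6 memory blocks are needed.
An optimal packing achieves that bound: [48,14] [42,12,7] [42,11,11] [42] [39] [35] → 6 memory blocks.
Excess: 7 − 6 = 1.

1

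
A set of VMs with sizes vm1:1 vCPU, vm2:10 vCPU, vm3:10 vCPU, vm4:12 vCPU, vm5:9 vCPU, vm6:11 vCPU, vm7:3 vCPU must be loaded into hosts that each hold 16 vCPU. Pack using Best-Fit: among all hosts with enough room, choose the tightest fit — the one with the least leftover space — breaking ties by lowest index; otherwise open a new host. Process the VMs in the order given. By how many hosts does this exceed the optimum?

0

Best-Fit: [1,10] [10] [12,3] [9] [11] → 5 hosts.
5 VMs exceed 8 vCPU (half the capacity), and no two of those can share a host, so at least 5 hosts are needed.
So 5 is already optimal.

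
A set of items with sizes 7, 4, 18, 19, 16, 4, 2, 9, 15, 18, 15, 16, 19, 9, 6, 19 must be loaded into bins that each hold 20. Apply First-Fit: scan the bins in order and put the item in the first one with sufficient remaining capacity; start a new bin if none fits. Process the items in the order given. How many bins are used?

7 → bin 1 (remaining 13)
4 → bin 1 (remaining 9)
18 → bin 2 (remaining 2)
19 → bin 3 (remaining 1)
16 → bin 4 (remaining 4)
4 → bin 1 (remaining 5)
2 → bin 1 (remaining 3)
9 → bin 5 (remaining 11)
15 → bin 6 (remaining 5)
18 → bin 7 (remaining 2)
15 → bin 8 (remaining 5)
16 → bin 9 (remaining 4)
19 → bin 10 (remaining 1)
9 → bin 5 (remaining 2)
6 → bin 11 (remaining 14)
19 → bin 12 (remaining 1)

12 bins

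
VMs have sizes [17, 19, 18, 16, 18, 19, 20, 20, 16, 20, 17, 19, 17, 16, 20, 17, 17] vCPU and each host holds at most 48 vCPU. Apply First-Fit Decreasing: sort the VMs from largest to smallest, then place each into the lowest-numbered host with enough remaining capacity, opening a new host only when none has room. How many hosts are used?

Sorted descending: 20, 20, 20, 20, 19, 19, 19, 18, 18, 17, 17, 17, 17, 17, 16, 16, 16.
20 vCPU → host 1 (remaining 28 vCPU)
20 vCPU → host 1 (remaining 8 vCPU)
20 vCPU → host 2 (remaining 28 vCPU)
20 vCPU → host 2 (remaining 8 vCPU)
19 vCPU → host 3 (remaining 29 vCPU)
19 vCPU → host 3 (remaining 10 vCPU)
19 vCPU → host 4 (remaining 29 vCPU)
18 vCPU → host 4 (remaining 11 vCPU)
18 vCPU → host 5 (remaining 30 vCPU)
17 vCPU → host 5 (remaining 13 vCPU)
17 vCPU → host 6 (remaining 31 vCPU)
17 vCPU → host 6 (remaining 14 vCPU)
17 vCPU → host 7 (remaining 31 vCPU)
17 vCPU → host 7 (remaining 14 vCPU)
16 vCPU → host 8 (remaining 32 vCPU)
16 vCPU → host 8 (remaining 16 vCPU)
16 vCPU → host 8 (remaining 0 vCPU)
Final hosts: [20,20] [20,20] [19,19] [19,18] [18,17] [17,17] [17,17] [16,16,16].

8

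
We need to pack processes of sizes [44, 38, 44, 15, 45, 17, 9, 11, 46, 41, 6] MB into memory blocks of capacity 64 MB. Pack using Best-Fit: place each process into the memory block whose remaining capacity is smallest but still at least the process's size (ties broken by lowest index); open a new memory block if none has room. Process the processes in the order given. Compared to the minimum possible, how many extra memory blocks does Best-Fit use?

Best-Fit: [44,15] [38] [44,9,11] [45,17] [46,6] [41] → 6 memory blocks.
6 processes exceed 32 MB (half the capacity), and no two of those can share a memory block, so at least 6 memory blocks are needed.
So 6 is already optimal.

0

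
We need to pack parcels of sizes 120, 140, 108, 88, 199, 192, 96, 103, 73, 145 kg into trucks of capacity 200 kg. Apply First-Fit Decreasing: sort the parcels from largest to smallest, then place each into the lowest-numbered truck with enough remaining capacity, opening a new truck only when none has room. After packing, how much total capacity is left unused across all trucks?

Sorted descending: 199, 192, 145, 140, 120, 108, 103, 96, 88, 73.
truck 1: place 199 kg, 1 kg left
truck 2: place 192 kg, 8 kg left
truck 3: place 145 kg, 55 kg left
truck 4: place 140 kg, 60 kg left
truck 5: place 120 kg, 80 kg left
truck 6: place 108 kg, 92 kg left
truck 7: place 103 kg, 97 kg left
truck 7: place 96 kg, 1 kg left
truck 6: place 88 kg, 4 kg left
truck 5: place 73 kg, 7 kg left
7 trucks × 200 kg = 1400 kg; used 1264 kg; unused 136 kg.

136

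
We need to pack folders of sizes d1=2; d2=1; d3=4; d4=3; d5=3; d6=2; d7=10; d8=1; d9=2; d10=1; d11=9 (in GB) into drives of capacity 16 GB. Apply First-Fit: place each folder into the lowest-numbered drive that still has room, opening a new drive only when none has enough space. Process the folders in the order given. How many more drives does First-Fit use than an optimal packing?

First-Fit: [2,1,4,3,3,2,1] [10,2,1] [9] → 3 drives.
Total size 38 GB; any packing needs at least ⌈38/16⌉ = 3 drives.
So 3 is already optimal.

0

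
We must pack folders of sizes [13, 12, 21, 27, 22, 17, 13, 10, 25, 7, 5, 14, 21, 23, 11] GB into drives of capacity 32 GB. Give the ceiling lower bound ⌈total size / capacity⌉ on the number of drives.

Total size = 13 + 12 + 21 + 27 + 22 + 17 + 13 + 10 + 25 + 7 + 5 + 14 + 21 + 23 + 11 = 241 GB.
⌈241 / 32⌉ = 8.

8 drives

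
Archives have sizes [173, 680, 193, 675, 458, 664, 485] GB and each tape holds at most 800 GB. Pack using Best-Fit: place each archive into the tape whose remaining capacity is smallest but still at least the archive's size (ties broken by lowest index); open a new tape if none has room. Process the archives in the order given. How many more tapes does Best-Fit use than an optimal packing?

1

Best-Fit: [173,193] [680] [675] [458] [664] [485] → 6 tapes.
Total size 3328 GB; any packing needs at least ⌈3328/800⌉ = 5 tapes.
An optimal packing achieves that bound: [680] [675] [664] [485,193] [458,173] → 5 tapes.
Excess: 6 − 5 = 1.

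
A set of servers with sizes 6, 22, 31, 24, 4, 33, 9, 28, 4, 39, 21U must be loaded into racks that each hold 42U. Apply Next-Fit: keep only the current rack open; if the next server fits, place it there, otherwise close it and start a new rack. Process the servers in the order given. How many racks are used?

7

Put 6U in rack 1; 36U remain.
Put 22U in rack 1; 14U remain.
Put 31U in rack 2; 11U remain.
Put 24U in rack 3; 18U remain.
Put 4U in rack 3; 14U remain.
Put 33U in rack 4; 9U remain.
Put 9U in rack 4; 0U remain.
Put 28U in rack 5; 14U remain.
Put 4U in rack 5; 10U remain.
Put 39U in rack 6; 3U remain.
Put 21U in rack 7; 21U remain.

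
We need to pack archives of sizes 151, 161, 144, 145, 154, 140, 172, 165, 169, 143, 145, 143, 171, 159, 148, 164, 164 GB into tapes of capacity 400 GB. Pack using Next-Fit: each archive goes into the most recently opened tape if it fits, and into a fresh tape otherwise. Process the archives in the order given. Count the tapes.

tape 1: place 151 GB, 249 GB left
tape 1: place 161 GB, 88 GB left
tape 2: place 144 GB, 256 GB left
tape 2: place 145 GB, 111 GB left
tape 3: place 154 GB, 246 GB left
tape 3: place 140 GB, 106 GB left
tape 4: place 172 GB, 228 GB left
tape 4: place 165 GB, 63 GB left
tape 5: place 169 GB, 231 GB left
tape 5: place 143 GB, 88 GB left
tape 6: place 145 GB, 255 GB left
tape 6: place 143 GB, 112 GB left
tape 7: place 171 GB, 229 GB left
tape 7: place 159 GB, 70 GB left
tape 8: place 148 GB, 252 GB left
tape 8: place 164 GB, 88 GB left
tape 9: place 164 GB, 236 GB left
Final tapes: [151,161] [144,145] [154,140] [172,165] [169,143] [145,143] [171,159] [148,164] [164].

9 tapes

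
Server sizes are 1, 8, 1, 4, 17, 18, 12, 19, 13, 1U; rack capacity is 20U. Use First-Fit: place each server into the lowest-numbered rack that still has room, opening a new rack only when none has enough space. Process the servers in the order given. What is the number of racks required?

rack 1: place 1U, 19U left
rack 1: place 8U, 11U left
rack 1: place 1U, 10U left
rack 1: place 4U, 6U left
rack 2: place 17U, 3U left
rack 3: place 18U, 2U left
rack 4: place 12U, 8U left
rack 5: place 19U, 1U left
rack 6: place 13U, 7U left
rack 1: place 1U, 5U left

6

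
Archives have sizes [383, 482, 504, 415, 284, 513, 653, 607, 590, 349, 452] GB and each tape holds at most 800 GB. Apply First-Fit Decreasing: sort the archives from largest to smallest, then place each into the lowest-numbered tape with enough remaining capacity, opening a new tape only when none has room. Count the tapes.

Sorted descending: 653, 607, 590, 513, 504, 482, 452, 415, 383, 349, 284.
tape 1: place 653 GB, 147 GB left
tape 2: place 607 GB, 193 GB left
tape 3: place 590 GB, 210 GB left
tape 4: place 513 GB, 287 GB left
tape 5: place 504 GB, 296 GB left
tape 6: place 482 GB, 318 GB left
tape 7: place 452 GB, 348 GB left
tape 8: place 415 GB, 385 GB left
tape 8: place 383 GB, 2 GB left
tape 9: place 349 GB, 451 GB left
tape 4: place 284 GB, 3 GB left
Final tapes: [653] [607] [590] [513,284] [504] [482] [452] [415,383] [349].

9 tapes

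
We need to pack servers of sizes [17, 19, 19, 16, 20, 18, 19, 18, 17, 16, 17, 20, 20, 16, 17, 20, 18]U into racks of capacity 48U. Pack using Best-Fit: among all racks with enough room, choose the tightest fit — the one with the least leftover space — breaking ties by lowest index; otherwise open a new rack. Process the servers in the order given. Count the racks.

9

17U → rack 1 (remaining 31U)
19U → rack 1 (remaining 12U)
19U → rack 2 (remaining 29U)
16U → rack 2 (remaining 13U)
20U → rack 3 (remaining 28U)
18U → rack 3 (remaining 10U)
19U → rack 4 (remaining 29U)
18U → rack 4 (remaining 11U)
17U → rack 5 (remaining 31U)
16U → rack 5 (remaining 15U)
17U → rack 6 (remaining 31U)
20U → rack 6 (remaining 11U)
20U → rack 7 (remaining 28U)
16U → rack 7 (remaining 12U)
17U → rack 8 (remaining 31U)
20U → rack 8 (remaining 11U)
18U → rack 9 (remaining 30U)
Final racks: [17,19] [19,16] [20,18] [19,18] [17,16] [17,20] [20,16] [17,20] [18].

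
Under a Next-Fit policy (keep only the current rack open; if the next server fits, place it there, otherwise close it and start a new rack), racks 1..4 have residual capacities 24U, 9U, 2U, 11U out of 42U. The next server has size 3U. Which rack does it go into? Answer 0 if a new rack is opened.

4

Next-Fit only looks at rack 4, which has 11U free.
3U fits there.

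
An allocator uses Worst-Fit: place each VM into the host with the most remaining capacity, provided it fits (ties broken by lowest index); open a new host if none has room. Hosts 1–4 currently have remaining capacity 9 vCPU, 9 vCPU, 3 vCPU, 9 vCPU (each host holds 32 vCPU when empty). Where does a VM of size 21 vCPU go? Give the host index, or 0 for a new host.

No host has ≥ 21 vCPU free, so a new host is opened.

0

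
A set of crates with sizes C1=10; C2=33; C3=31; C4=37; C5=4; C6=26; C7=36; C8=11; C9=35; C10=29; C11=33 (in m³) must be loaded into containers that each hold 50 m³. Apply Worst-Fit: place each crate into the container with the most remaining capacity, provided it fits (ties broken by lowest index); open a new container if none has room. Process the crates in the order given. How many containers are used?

C1 (10 m³) → container 1 (remaining 40 m³)
C2 (33 m³) → container 1 (remaining 7 m³)
C3 (31 m³) → container 2 (remaining 19 m³)
C4 (37 m³) → container 3 (remaining 13 m³)
C5 (4 m³) → container 2 (remaining 15 m³)
C6 (26 m³) → container 4 (remaining 24 m³)
C7 (36 m³) → container 5 (remaining 14 m³)
C8 (11 m³) → container 4 (remaining 13 m³)
C9 (35 m³) → container 6 (remaining 15 m³)
C10 (29 m³) → container 7 (remaining 21 m³)
C11 (33 m³) → container 8 (remaining 17 m³)
Final containers: [10,33] [31,4] [37] [26,11] [36] [35] [29] [33].

8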